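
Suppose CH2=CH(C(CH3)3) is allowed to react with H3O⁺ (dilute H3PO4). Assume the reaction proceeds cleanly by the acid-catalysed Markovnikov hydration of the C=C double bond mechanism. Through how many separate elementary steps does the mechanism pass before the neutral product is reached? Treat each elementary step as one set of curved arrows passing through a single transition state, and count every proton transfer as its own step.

4

Step 1: Electrophilic addition begins with the π(C=C) electrons forming a bond to the proton of H3O⁺. Following Markovnikov's rule, the resulting cation is secondary. H2O is released.
Step 2: A methyl group with its bonding pair migrates from the adjacent tert-butyl carbon to the cationic centre — a 1,2-methyl shift — upgrading the secondary cation to a tertiary one.
Step 3: Water acts as the nucleophile: an oxygen lone pair bonds to the cationic carbon, giving an oxonium-ion intermediate.
Step 4: Deprotonation of the oxonium ion by a water molecule delivers the neutral alcohol and regenerates the acid catalyst.
Total: 4 elementary steps.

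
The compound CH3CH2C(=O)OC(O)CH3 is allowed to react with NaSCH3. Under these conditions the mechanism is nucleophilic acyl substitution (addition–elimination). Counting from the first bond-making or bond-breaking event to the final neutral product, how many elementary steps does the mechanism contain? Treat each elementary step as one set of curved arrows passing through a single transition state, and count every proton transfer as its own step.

2

Step 1: Nucleophilic addition of CH3S⁻ to the acyl carbon breaks the π(C=O) bond and yields a tetrahedral, anionic intermediate.
Step 2: Collapse of the tetrahedral intermediate: the alkoxide oxygen pushes its lone pair back to re-form C=O while CH3CO2⁻ leaves.
Total: 2 elementary steps.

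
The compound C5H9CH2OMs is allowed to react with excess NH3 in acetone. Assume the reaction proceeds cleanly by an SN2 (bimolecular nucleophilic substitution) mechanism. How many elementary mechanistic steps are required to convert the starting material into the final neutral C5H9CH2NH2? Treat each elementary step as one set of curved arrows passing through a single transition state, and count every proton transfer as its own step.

2

Step 1: A lone pair on the N of NH3 attacks the α-carbon from the back side while the C–O bond breaks; both bonding electrons leave with MsO⁻. The product of this concerted step is an alkylammonium ion.
Step 2: A second equivalent of NH3 removes a proton from the N, giving the neutral product.
Total: 2 elementary steps.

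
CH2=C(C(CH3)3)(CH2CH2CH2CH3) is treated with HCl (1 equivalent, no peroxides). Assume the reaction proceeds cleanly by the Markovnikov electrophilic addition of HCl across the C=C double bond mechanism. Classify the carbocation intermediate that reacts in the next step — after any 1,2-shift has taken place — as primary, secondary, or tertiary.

Step 1: Protonation of the alkene by HCl: the π bond acts as the nucleophile and picks up H⁺, giving the more stable (Markovnikov) tertiary carbocation. The H–Cl bond breaks heterolytically, releasing Cl⁻.
No single 1,2-shift to an adjacent carbon would give a more-substituted cation, so no rearrangement occurs.

tertiary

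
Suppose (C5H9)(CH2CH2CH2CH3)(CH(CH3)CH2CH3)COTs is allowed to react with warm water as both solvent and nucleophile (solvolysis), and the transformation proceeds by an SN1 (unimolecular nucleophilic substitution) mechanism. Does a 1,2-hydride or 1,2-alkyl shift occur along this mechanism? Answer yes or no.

no

The first-formed carbocation is tertiary.
No single 1,2-shift to an adjacent carbon would produce a more-substituted cation than the one already present, so no rearrangement occurs.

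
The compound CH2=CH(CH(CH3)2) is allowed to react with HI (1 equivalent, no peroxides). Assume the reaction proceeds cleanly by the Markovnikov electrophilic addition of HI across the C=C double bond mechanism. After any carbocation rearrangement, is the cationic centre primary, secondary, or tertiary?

tertiary

Step 1: Electrophilic addition begins with the π(C=C) electrons forming a bond to the proton of HI. Following Markovnikov's rule, the resulting cation is secondary. The H–I bond breaks heterolytically, releasing I⁻.
Step 2: Carbocation rearrangement: a 1,2-hydride shift from the adjacent isopropyl carbon converts the initially-formed secondary cation into the more stable tertiary cation.
The cation rearranges from secondary to tertiary via a 1,2-hydride shift from the adjacent isopropyl carbon; the tertiary cation is what reacts next.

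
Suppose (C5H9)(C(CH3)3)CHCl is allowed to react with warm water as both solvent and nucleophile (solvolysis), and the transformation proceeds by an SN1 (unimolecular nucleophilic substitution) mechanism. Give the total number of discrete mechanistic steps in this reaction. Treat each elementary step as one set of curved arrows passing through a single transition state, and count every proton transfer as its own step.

Step 1: The C–Cl bond breaks with both electrons going to the chloride; Cl⁻ leaves and a secondary carbocation remains.
Step 2: A 1,2-hydride shift from the adjacent cyclopentyl carbon moves the positive charge from the secondary centre to an adjacent carbon, generating a more stable tertiary carbocation.
Step 3: A lone pair on the oxygen of H2O attacks the carbocation, forming a new C–O σ-bond and an oxonium ion.
Step 4: Proton transfer from the O–H of the oxonium ion to a solvent molecule delivers the neutral alcohol.
Total: 4 elementary steps.

4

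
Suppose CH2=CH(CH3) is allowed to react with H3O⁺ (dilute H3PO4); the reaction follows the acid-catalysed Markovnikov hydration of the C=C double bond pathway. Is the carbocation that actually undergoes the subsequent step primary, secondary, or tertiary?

secondary

Step 1: Protonation of the alkene by H3O⁺: the π bond acts as the nucleophile and picks up H⁺, giving the more stable (Markovnikov) secondary carbocation. H2O is released.
No single 1,2-shift to an adjacent carbon would give a more-substituted cation, so no rearrangement occurs.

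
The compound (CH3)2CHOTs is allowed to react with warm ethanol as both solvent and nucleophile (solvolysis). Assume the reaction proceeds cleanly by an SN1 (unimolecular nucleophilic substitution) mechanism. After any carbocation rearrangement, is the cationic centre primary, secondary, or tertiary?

secondary

Step 1: Unassisted departure of TsO⁻ (taking the C–O bonding pair) generates a secondary carbocation.
No single 1,2-shift to an adjacent carbon would give a more-substituted cation, so no rearrangement occurs.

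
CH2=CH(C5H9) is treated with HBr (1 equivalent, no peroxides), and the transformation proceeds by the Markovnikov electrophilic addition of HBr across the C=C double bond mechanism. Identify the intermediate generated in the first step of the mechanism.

secondary carbocation

Step 1: The π electrons of the C=C bond attack a proton of HBr; Markovnikov addition places the new C–H on the less-substituted alkene carbon, so the positive charge ends up on the more-substituted carbon — a secondary carbocation. The H–Br bond breaks heterolytically, releasing Br⁻.
After step 1 the species present is a secondary carbocation.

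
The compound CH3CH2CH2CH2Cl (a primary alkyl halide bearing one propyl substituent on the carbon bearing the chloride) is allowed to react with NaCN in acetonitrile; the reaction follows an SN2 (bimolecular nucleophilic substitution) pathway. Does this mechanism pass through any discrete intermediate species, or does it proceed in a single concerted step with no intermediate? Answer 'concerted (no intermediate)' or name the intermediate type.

The cyanide nucleophile donates a lone pair from C to the α-carbon in a backside attack; simultaneously the C–Cl σ-bond breaks and both of its electrons leave with Cl⁻. One concerted step with inversion of configuration.
All bond changes occur in one transition state; no discrete intermediate is formed.

concerted (no intermediate)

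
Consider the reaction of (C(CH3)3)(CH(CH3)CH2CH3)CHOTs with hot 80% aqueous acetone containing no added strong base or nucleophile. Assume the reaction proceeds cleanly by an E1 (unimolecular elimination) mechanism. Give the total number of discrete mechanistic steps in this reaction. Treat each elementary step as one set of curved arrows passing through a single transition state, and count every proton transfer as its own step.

Step 1: The C–O bond breaks with both electrons going to the tosylate; TsO⁻ leaves and a secondary carbocation remains.
Step 2: A 1,2-hydride shift from the adjacent sec-butyl carbon moves the positive charge from the secondary centre to an adjacent carbon, generating a more stable tertiary carbocation.
Step 3: A water molecule (solvent) deprotonates a β-carbon; as the C–H bond breaks, those electrons form the new alkene π bond.
Total: 3 elementary steps.

3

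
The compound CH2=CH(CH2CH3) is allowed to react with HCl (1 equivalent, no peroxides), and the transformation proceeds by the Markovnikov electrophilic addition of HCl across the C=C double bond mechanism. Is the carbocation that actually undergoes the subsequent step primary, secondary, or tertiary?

Step 1: Electrophilic addition begins with the π(C=C) electrons forming a bond to the proton of HCl. Following Markovnikov's rule, the resulting cation is secondary. The H–Cl bond breaks heterolytically, releasing Cl⁻.
No single 1,2-shift to an adjacent carbon would give a more-substituted cation, so no rearrangement occurs.

secondary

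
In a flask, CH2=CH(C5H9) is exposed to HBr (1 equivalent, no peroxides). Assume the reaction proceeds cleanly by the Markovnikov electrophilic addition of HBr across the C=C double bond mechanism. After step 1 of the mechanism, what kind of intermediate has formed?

secondary carbocation

Step 1: Electrophilic addition begins with the π(C=C) electrons forming a bond to the proton of HBr. Following Markovnikov's rule, the resulting cation is secondary. The H–Br bond breaks heterolytically, releasing Br⁻.
After step 1 the species present is a secondary carbocation.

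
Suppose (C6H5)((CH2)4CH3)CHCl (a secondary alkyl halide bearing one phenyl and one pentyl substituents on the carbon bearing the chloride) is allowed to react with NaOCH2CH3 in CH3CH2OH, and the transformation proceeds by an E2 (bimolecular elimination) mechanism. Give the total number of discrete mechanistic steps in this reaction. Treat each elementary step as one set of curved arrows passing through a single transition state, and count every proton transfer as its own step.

Step 1: The strong base CH3CH2O⁻ removes a β-hydrogen; in the same concerted event the electrons of the breaking C–H bond form the new π(C=C) bond and the C–Cl σ-bond breaks, expelling Cl⁻. Anti-periplanar geometry; one transition state.
Total: 1 elementary step.

1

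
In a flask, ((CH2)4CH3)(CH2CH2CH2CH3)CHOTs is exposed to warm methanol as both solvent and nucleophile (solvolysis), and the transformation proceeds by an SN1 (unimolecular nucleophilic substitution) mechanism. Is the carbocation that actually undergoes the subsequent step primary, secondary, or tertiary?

Step 1: Ionisation: the C–O σ-bond cleaves heterolytically; both bonding electrons depart with TsO⁻, leaving a secondary carbocation at the α-carbon.
No single 1,2-shift to an adjacent carbon would give a more-substituted cation, so no rearrangement occurs.

secondary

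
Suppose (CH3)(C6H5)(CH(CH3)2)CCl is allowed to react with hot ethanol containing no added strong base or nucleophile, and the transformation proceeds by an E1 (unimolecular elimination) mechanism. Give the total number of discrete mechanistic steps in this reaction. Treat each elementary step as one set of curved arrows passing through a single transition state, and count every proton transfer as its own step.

2

Step 1: Unassisted departure of Cl⁻ (taking the C–Cl bonding pair) generates a tertiary carbocation.
(No 1,2-shift: no single shift to an adjacent carbon would give a more stable cation.)
Step 2: A weak base (an ethanol molecule from the solvent) removes a proton from a carbon adjacent to the cationic centre; the electrons of that C–H bond become the new π(C=C) bond, giving the alkene.
Total: 2 elementary steps.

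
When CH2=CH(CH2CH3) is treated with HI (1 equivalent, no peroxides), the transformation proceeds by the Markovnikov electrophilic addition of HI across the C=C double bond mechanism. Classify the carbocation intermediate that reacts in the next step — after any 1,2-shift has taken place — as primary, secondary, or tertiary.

Step 1: Electrophilic addition begins with the π(C=C) electrons forming a bond to the proton of HI. Following Markovnikov's rule, the resulting cation is secondary. The H–I bond breaks heterolytically, releasing I⁻.
No single 1,2-shift to an adjacent carbon would give a more-substituted cation, so no rearrangement occurs.

secondary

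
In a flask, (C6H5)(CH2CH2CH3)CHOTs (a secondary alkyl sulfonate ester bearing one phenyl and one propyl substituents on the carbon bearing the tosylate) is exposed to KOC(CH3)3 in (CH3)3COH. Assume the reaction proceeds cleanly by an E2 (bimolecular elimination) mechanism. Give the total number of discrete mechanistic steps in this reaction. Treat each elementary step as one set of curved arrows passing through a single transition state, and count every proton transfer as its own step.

Step 1: In one step, (CH3)3CO⁻ pulls off a β-proton, the C–O bond cleaves, and a C=C double bond forms between the α- and β-carbons (E2, anti elimination).
Total: 1 elementary step.

1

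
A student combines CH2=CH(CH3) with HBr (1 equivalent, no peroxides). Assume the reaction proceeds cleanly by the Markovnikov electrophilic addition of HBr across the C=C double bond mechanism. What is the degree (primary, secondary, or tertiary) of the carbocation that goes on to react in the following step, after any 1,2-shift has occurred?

Step 1: The π electrons of the C=C bond attack a proton of HBr; Markovnikov addition places the new C–H on the less-substituted alkene carbon, so the positive charge ends up on the more-substituted carbon — a secondary carbocation. The H–Br bond breaks heterolytically, releasing Br⁻.
No single 1,2-shift to an adjacent carbon would give a more-substituted cation, so no rearrangement occurs.

secondary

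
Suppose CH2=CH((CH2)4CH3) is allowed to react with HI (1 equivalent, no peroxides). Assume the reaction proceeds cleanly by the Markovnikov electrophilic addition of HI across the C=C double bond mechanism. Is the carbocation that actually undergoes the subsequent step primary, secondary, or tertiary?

secondary

Step 1: The π electrons of the C=C bond attack a proton of HI; Markovnikov addition places the new C–H on the less-substituted alkene carbon, so the positive charge ends up on the more-substituted carbon — a secondary carbocation. The H–I bond breaks heterolytically, releasing I⁻.
No single 1,2-shift to an adjacent carbon would give a more-substituted cation, so no rearrangement occurs.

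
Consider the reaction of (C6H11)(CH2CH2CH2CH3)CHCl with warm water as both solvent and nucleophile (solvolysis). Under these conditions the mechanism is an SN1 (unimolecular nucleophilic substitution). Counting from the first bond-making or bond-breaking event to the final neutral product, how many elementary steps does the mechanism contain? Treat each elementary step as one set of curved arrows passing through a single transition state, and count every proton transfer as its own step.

4

Step 1: Ionisation: the C–Cl σ-bond cleaves heterolytically; both bonding electrons depart with Cl⁻, leaving a secondary carbocation at the α-carbon.
Step 2: A 1,2-hydride shift from the adjacent cyclohexyl carbon moves the positive charge from the secondary centre to an adjacent carbon, generating a more stable tertiary carbocation.
Step 3: Nucleophilic capture: the oxygen of H2O bonds to the cationic carbon, producing an oxonium-ion intermediate.
Step 4: Proton transfer from the O–H of the oxonium ion to a solvent molecule delivers the neutral alcohol.
Total: 4 elementary steps.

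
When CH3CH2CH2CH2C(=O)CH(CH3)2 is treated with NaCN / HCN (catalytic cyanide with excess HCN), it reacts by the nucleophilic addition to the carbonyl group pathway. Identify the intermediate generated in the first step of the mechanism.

Step 1: Nucleophilic addition: CN⁻ adds to the carbonyl carbon, pushing the π(C=O) electron pair onto oxygen and giving a tetrahedral alkoxide.
After step 1 the species present is a tetrahedral alkoxide intermediate.

tetrahedral alkoxide intermediate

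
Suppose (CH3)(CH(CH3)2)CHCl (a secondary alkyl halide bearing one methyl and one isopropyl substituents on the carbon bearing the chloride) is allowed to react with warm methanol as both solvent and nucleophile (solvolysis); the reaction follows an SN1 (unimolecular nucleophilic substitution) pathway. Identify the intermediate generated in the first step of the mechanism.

Step 1: Ionisation: the C–Cl σ-bond cleaves heterolytically; both bonding electrons depart with Cl⁻, leaving a secondary carbocation at the α-carbon.
After step 1 the species present is a secondary carbocation.

secondary carbocation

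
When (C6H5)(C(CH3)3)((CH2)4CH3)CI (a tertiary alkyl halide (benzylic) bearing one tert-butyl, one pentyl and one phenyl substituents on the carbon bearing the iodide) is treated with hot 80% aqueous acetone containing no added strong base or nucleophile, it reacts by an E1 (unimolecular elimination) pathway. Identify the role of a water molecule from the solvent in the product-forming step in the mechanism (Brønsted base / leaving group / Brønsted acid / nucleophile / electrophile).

Brønsted base

Step 2: Loss of a β-proton to a water molecule of the solvent: the C–H bonding pair collapses toward the cationic carbon to form the C=C π bond, yielding the alkene.
A water molecule from the solvent in the product-forming step accepts a proton in a proton-transfer step — a Brønsted base.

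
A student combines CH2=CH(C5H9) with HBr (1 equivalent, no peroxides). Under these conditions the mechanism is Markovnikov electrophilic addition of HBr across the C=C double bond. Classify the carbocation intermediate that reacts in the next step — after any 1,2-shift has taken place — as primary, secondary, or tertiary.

tertiary

Step 1: The π electrons of the C=C bond attack a proton of HBr; Markovnikov addition places the new C–H on the less-substituted alkene carbon, so the positive charge ends up on the more-substituted carbon — a secondary carbocation. The H–Br bond breaks heterolytically, releasing Br⁻.
Step 2: A hydride (H with its bonding pair) migrates from the adjacent cyclopentyl carbon to the cationic centre — a 1,2-hydride shift — upgrading the secondary cation to a tertiary one.
The cation rearranges from secondary to tertiary via a 1,2-hydride shift from the adjacent cyclopentyl carbon; the tertiary cation is what reacts next.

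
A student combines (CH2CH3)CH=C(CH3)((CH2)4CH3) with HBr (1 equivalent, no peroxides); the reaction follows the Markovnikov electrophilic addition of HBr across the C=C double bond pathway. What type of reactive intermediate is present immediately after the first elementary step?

tertiary carbocation

Step 1: Electrophilic addition begins with the π(C=C) electrons forming a bond to the proton of HBr. Following Markovnikov's rule, the resulting cation is tertiary. The H–Br bond breaks heterolytically, releasing Br⁻.
After step 1 the species present is a tertiary carbocation.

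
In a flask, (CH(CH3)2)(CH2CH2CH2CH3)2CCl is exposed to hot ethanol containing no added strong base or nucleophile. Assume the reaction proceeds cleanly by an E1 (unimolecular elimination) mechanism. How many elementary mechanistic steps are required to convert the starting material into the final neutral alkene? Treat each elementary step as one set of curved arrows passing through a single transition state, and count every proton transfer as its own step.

2

Step 1: Rate-determining heterolysis of the C–Cl bond gives Cl⁻ and a tertiary carbocation.
(No 1,2-shift: no single shift to an adjacent carbon would give a more stable cation.)
Step 2: A weak base (an ethanol molecule from the solvent) removes a proton from a carbon adjacent to the cationic centre; the electrons of that C–H bond become the new π(C=C) bond, giving the alkene.
Total: 2 elementary steps.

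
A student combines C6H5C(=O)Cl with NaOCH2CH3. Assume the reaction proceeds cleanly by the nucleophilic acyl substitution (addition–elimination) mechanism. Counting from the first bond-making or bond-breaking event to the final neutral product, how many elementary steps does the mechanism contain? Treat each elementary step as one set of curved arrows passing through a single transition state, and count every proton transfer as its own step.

Step 1: CH3CH2O⁻ adds to the carbonyl carbon; the C=O π electrons shift onto oxygen and a tetrahedral alkoxide intermediate forms.
Step 2: Elimination step: re-formation of the carbonyl π bond drives out Cl⁻, giving the new acyl compound.
Total: 2 elementary steps.

2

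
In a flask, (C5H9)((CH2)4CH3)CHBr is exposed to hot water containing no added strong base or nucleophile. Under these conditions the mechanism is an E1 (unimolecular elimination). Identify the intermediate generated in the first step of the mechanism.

secondary carbocation

Step 1: The C–Br bond breaks with both electrons going to the bromide; Br⁻ leaves and a secondary carbocation remains.
After step 1 the species present is a secondary carbocation.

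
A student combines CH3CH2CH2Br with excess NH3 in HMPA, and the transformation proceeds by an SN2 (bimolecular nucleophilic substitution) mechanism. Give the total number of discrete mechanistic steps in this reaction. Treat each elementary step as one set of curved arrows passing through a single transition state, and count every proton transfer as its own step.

2

Step 1: A lone pair on the N of NH3 attacks the α-carbon from the back side while the C–Br bond breaks; both bonding electrons leave with Br⁻. The product of this concerted step is an alkylammonium ion.
Step 2: A second equivalent of NH3 removes a proton from the N, giving the neutral product.
Total: 2 elementary steps.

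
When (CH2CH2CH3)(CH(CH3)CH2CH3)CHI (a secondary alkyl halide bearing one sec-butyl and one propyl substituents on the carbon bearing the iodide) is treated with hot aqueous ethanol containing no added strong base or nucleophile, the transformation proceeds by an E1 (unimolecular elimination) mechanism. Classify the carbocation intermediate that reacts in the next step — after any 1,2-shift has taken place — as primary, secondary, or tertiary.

tertiary

Step 1: Ionisation: the C–I σ-bond cleaves heterolytically; both bonding electrons depart with I⁻, leaving a secondary carbocation at the α-carbon.
Step 2: A hydride (H with its bonding pair) migrates from the adjacent sec-butyl carbon to the cationic centre — a 1,2-hydride shift — upgrading the secondary cation to a tertiary one.
The cation rearranges from secondary to tertiary via a 1,2-hydride shift from the adjacent sec-butyl carbon; the tertiary cation is what reacts next.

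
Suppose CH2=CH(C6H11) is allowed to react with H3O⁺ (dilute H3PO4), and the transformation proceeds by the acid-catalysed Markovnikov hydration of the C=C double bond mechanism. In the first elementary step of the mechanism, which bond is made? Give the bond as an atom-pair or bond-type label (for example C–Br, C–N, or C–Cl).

Step 1: The π electrons of the C=C bond attack a proton of H3O⁺; Markovnikov addition places the new C–H on the less-substituted alkene carbon, so the positive charge ends up on the more-substituted carbon — a secondary carbocation. H2O is released.
The bond formed in this step is the C–H bond.

C–H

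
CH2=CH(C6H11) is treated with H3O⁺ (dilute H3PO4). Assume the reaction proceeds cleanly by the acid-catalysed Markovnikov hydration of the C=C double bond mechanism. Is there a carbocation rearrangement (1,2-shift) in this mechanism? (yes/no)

yes

The first-formed carbocation is secondary.
The adjacent cyclohexyl carbon already bears 2 other carbon substituents and has a hydrogen to migrate; after a 1,2-hydride shift from that carbon the positive charge sits on a tertiary centre.
Tertiary is more stable than secondary, so the shift occurs.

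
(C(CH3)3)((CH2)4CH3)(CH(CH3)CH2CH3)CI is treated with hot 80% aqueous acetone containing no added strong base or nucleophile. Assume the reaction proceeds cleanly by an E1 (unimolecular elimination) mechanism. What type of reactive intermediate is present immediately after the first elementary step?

Step 1: The C–I bond breaks with both electrons going to the iodide; I⁻ leaves and a tertiary carbocation remains.
After step 1 the species present is a tertiary carbocation.

tertiary carbocation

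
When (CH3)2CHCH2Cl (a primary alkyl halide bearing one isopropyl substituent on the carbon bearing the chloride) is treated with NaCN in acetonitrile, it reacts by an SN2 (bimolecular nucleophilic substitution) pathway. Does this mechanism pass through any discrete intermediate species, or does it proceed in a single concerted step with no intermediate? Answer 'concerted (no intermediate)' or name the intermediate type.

concerted (no intermediate)

CN⁻ attacks the back face of the α-carbon while Cl⁻ departs with the C–Cl bonding pair — a single concerted displacement through a pentacoordinate transition state.
All bond changes occur in one transition state; no discrete intermediate is formed.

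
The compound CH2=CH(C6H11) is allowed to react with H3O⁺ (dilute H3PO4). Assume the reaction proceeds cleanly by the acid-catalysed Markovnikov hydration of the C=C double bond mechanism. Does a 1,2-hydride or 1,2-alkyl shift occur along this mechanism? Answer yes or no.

yes

The first-formed carbocation is secondary.
The adjacent cyclohexyl carbon already bears 2 other carbon substituents and has a hydrogen to migrate; after a 1,2-hydride shift from that carbon the positive charge sits on a tertiary centre.
Tertiary is more stable than secondary, so the shift occurs.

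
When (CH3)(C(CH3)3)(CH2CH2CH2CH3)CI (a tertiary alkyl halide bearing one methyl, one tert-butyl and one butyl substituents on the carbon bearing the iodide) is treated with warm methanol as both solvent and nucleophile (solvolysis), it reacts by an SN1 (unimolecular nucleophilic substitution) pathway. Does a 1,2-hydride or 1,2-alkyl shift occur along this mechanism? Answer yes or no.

The first-formed carbocation is tertiary.
No single 1,2-shift to an adjacent carbon would produce a more-substituted cation than the one already present, so no rearrangement occurs.

no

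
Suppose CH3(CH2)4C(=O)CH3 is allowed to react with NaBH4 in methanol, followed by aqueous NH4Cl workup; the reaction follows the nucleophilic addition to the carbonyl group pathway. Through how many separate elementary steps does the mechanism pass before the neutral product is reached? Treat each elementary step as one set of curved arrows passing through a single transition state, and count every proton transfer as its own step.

Step 1: H⁻ (delivered from BH4⁻) attacks the sp² carbonyl carbon; the C=O π bond breaks and the electrons end up as a lone pair on the alkoxide oxygen of the tetrahedral intermediate.
Step 2: On aqueous NH4Cl workup the alkoxide oxygen is protonated, giving an alcohol.
Total: 2 elementary steps.

2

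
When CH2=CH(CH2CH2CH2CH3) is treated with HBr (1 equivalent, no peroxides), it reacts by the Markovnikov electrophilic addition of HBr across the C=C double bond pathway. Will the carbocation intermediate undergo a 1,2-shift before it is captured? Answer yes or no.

no

The first-formed carbocation is secondary.
No single 1,2-shift to an adjacent carbon would produce a more-substituted cation than the one already present, so no rearrangement occurs.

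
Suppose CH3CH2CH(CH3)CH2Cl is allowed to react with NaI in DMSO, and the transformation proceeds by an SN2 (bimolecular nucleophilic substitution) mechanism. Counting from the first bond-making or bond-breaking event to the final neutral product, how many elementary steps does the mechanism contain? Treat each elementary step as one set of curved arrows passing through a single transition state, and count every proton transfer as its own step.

1

Step 1: I⁻ attacks the back face of the α-carbon while Cl⁻ departs with the C–Cl bonding pair — a single concerted displacement through a pentacoordinate transition state.
Total: 1 elementary step.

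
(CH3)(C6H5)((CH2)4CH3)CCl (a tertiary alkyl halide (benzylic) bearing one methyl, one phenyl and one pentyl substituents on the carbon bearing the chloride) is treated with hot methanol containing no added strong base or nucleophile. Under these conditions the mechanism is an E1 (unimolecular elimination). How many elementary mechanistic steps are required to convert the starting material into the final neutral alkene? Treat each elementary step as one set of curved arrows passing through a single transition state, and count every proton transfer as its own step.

Step 1: The C–Cl bond breaks with both electrons going to the chloride; Cl⁻ leaves and a tertiary carbocation remains.
(No 1,2-shift: no single shift to an adjacent carbon would give a more stable cation.)
Step 2: A methanol molecule (solvent) deprotonates a β-carbon; as the C–H bond breaks, those electrons form the new alkene π bond.
Total: 2 elementary steps.

2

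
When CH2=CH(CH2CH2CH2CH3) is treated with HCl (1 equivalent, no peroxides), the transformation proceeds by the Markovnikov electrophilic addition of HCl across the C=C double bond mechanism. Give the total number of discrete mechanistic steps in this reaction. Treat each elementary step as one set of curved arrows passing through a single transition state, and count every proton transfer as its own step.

Step 1: Electrophilic addition begins with the π(C=C) electrons forming a bond to the proton of HCl. Following Markovnikov's rule, the resulting cation is secondary. The H–Cl bond breaks heterolytically, releasing Cl⁻.
(No 1,2-shift: no single shift to an adjacent carbon would give a more stable cation.)
Step 2: The Cl⁻ anion donates a lone pair to the carbocation, forming the new C–Cl σ-bond and giving the neutral alkyl halide.
Total: 2 elementary steps.

2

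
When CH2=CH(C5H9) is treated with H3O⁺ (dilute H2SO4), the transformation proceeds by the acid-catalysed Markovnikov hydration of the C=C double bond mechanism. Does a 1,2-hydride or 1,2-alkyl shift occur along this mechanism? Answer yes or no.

The first-formed carbocation is secondary.
The adjacent cyclopentyl carbon already bears 2 other carbon substituents and has a hydrogen to migrate; after a 1,2-hydride shift from that carbon the positive charge sits on a tertiary centre.
Tertiary is more stable than secondary, so the shift occurs.

yes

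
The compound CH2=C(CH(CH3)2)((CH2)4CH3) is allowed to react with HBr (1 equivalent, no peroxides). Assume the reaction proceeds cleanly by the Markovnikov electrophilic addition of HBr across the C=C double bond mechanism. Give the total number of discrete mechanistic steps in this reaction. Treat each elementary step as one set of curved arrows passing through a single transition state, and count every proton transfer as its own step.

Step 1: Protonation of the alkene by HBr: the π bond acts as the nucleophile and picks up H⁺, giving the more stable (Markovnikov) tertiary carbocation. The H–Br bond breaks heterolytically, releasing Br⁻.
(No 1,2-shift: no single shift to an adjacent carbon would give a more stable cation.)
Step 2: The Br⁻ anion donates a lone pair to the carbocation, forming the new C–Br σ-bond and giving the neutral alkyl halide.
Total: 2 elementary steps.

2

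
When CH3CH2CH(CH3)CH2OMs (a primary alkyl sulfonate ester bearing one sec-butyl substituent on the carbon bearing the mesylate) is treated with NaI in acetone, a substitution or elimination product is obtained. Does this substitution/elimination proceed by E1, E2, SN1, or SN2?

Conditions: a primary substrate with a strong nucleophile in the polar aprotic solvent acetone.
These conditions are the textbook signature of the SN2 pathway.
An unhindered substrate with a strong nucleophile in a polar aprotic solvent favours one-step backside displacement.

SN2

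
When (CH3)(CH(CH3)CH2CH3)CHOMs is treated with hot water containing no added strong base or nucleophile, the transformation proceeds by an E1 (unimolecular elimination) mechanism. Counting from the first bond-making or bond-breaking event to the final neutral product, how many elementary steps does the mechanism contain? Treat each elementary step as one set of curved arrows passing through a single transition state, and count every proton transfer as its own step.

Step 1: Rate-determining heterolysis of the C–O bond gives MsO⁻ and a secondary carbocation.
Step 2: Carbocation rearrangement: a 1,2-hydride shift from the adjacent sec-butyl carbon converts the initially-formed secondary cation into the more stable tertiary cation.
Step 3: Loss of a β-proton to a water molecule of the solvent: the C–H bonding pair collapses toward the cationic carbon to form the C=C π bond, yielding the alkene.
Total: 3 elementary steps.

3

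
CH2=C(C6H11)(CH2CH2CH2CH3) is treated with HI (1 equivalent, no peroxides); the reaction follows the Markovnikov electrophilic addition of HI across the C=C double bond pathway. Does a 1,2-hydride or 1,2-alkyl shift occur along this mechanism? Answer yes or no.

The first-formed carbocation is tertiary.
No single 1,2-shift to an adjacent carbon would produce a more-substituted cation than the one already present, so no rearrangement occurs.

no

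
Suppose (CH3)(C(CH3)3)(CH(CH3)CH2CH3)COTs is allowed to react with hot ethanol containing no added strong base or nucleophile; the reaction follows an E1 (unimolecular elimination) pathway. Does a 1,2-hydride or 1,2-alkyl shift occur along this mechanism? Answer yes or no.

no

The first-formed carbocation is tertiary.
No single 1,2-shift to an adjacent carbon would produce a more-substituted cation than the one already present, so no rearrangement occurs.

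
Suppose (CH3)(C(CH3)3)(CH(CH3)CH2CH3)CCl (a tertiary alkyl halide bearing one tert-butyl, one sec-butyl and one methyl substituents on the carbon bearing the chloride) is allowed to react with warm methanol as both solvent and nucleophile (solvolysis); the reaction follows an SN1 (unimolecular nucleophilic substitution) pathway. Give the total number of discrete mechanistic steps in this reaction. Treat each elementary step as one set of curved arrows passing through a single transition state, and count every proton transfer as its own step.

Step 1: The C–Cl bond breaks with both electrons going to the chloride; Cl⁻ leaves and a tertiary carbocation remains.
(No 1,2-shift: no single shift to an adjacent carbon would give a more stable cation.)
Step 2: CH3OH donates an oxygen lone pair into the empty p orbital of the cation, giving a protonated ether (an oxonium ion).
Step 3: A second solvent molecule removes the proton on oxygen, giving the neutral ether product.
Total: 3 elementary steps.

3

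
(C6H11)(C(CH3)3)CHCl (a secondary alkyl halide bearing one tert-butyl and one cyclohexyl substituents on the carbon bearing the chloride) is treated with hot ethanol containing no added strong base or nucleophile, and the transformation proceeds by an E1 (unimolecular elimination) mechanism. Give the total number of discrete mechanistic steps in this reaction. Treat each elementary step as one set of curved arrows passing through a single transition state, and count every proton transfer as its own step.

Step 1: Rate-determining heterolysis of the C–Cl bond gives Cl⁻ and a secondary carbocation.
Step 2: A hydride (H with its bonding pair) migrates from the adjacent cyclohexyl carbon to the cationic centre — a 1,2-hydride shift — upgrading the secondary cation to a tertiary one.
Step 3: Loss of a β-proton to an ethanol molecule of the solvent: the C–H bonding pair collapses toward the cationic carbon to form the C=C π bond, yielding the alkene.
Total: 3 elementary steps.

3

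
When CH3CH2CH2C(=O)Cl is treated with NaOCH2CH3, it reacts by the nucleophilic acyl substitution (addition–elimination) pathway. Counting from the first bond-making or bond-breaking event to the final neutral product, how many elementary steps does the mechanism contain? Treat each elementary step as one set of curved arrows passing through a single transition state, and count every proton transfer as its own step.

2

Step 1: Nucleophilic addition of CH3CH2O⁻ to the acyl carbon breaks the π(C=O) bond and yields a tetrahedral, anionic intermediate.
Step 2: Collapse of the tetrahedral intermediate: the alkoxide oxygen pushes its lone pair back to re-form C=O while Cl⁻ leaves.
Total: 2 elementary steps.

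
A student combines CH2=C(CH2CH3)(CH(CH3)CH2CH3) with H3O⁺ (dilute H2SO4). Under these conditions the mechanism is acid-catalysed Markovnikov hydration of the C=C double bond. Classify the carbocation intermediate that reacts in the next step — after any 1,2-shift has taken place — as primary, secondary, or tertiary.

Step 1: The π electrons of the C=C bond attack a proton of H3O⁺; Markovnikov addition places the new C–H on the less-substituted alkene carbon, so the positive charge ends up on the more-substituted carbon — a tertiary carbocation. H2O is released.
No single 1,2-shift to an adjacent carbon would give a more-substituted cation, so no rearrangement occurs.

tertiary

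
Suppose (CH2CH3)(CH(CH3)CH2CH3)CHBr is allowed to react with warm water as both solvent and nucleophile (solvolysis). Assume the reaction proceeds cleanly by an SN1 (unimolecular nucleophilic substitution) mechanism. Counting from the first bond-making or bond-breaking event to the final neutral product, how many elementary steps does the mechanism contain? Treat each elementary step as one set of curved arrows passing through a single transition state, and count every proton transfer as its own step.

Step 1: Rate-determining heterolysis of the C–Br bond gives Br⁻ and a secondary carbocation.
Step 2: Carbocation rearrangement: a 1,2-hydride shift from the adjacent sec-butyl carbon converts the initially-formed secondary cation into the more stable tertiary cation.
Step 3: Nucleophilic capture: the oxygen of H2O bonds to the cationic carbon, producing an oxonium-ion intermediate.
Step 4: A second solvent molecule removes the proton on oxygen, giving the neutral alcohol product.
Total: 4 elementary steps.

4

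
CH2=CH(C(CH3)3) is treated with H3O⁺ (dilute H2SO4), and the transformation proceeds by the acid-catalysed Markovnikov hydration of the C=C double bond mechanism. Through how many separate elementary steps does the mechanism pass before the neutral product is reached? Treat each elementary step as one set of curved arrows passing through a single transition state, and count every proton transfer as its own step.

Step 1: The π electrons of the C=C bond attack a proton of H3O⁺; Markovnikov addition places the new C–H on the less-substituted alkene carbon, so the positive charge ends up on the more-substituted carbon — a secondary carbocation. H2O is released.
Step 2: A 1,2-methyl shift from the adjacent tert-butyl carbon moves the positive charge from the secondary centre to an adjacent carbon, generating a more stable tertiary carbocation.
Step 3: Nucleophilic capture of the cation by H2O produces the protonated alcohol (an oxonium ion).
Step 4: Deprotonation of the oxonium ion by a water molecule delivers the neutral alcohol and regenerates the acid catalyst.
Total: 4 elementary steps.

4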